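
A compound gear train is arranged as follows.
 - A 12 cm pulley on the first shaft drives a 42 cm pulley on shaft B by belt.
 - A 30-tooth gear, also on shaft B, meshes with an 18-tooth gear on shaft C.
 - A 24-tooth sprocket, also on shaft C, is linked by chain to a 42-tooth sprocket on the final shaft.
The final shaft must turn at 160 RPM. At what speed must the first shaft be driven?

Overall ratio R = 3.5 × 0.6 × 1.75 = 3.675.
Required input speed = output speed × R = 160 × 3.675 = 588 RPM.

588 RPM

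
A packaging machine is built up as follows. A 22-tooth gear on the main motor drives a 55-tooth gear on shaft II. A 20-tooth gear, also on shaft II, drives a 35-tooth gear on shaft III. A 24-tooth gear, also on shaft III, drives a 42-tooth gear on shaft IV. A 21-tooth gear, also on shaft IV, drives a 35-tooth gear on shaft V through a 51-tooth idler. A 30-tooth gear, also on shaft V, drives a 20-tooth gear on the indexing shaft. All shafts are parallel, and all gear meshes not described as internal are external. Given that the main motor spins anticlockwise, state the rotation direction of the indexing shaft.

the main motor → shaft II: external mesh, 1 reversal → CW.
shaft II → shaft III: external mesh, 1 reversal → CCW.
shaft III → shaft IV: external mesh, 1 reversal → CW.
shaft IV → shaft V: driver → idler → driven is 2 external meshes, 2 reversals → CW.
shaft V → the indexing shaft: external mesh, 1 reversal → CCW.
6 reversals in total — an even number — so the indexing shaft turns the same way as the main motor.

anticlockwise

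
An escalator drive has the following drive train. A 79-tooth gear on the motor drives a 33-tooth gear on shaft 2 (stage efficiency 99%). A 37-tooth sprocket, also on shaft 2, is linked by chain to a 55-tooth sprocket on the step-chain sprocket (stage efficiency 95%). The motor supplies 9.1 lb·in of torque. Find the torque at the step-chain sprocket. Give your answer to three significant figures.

Gear mesh: ratio = 33/79 = 0.41772; torque at shaft 2 = 9.1 × 0.41772 × 0.99 = 3.7633 lb·in.
Chain: ratio = 55/37 = 1.4865; torque at the step-chain sprocket = 3.7633 × 1.4865 × 0.95 = 5.3143 lb·in.

5.31 lb·in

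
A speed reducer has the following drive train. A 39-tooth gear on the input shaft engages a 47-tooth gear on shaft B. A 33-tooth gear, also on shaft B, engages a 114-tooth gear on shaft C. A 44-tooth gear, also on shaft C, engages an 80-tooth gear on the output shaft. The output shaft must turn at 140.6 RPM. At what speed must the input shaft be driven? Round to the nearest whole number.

Overall ratio R = 1.2051 × 3.4545 × 1.8182 = 7.5694.
Required input speed = output speed × R = 140.6 × 7.5694 = 1064.3 RPM.

1064 RPM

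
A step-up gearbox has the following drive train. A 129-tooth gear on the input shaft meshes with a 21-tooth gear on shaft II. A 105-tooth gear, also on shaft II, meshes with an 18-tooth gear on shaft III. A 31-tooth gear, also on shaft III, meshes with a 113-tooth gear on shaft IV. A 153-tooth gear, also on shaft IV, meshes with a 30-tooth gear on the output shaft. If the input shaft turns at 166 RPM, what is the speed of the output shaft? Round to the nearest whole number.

gear mesh 21/129 = 0.16279 → 166/0.16279 = 1019.7 RPM
gear mesh 18/105 = 0.17143 → 1019.7/0.17143 = 5948.3 RPM
gear mesh 113/31 = 3.6452 → 5948.3/3.6452 = 1631.8 RPM
gear mesh 30/153 = 0.19608 → 1631.8/0.19608 = 8322.4 RPM

8322 RPM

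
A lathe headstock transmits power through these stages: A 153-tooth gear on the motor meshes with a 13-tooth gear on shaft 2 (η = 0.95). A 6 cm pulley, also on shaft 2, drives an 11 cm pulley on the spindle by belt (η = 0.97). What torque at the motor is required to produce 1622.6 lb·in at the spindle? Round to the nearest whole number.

11304 lb·in

Overall ratio R = 0.084967 × 1.8333 = 0.15577; overall efficiency η = 0.95 × 0.97 = 0.9215.
Input torque = output torque / (R × η) = 1622.6 / (0.15577 × 0.9215) = 11304 lb·in.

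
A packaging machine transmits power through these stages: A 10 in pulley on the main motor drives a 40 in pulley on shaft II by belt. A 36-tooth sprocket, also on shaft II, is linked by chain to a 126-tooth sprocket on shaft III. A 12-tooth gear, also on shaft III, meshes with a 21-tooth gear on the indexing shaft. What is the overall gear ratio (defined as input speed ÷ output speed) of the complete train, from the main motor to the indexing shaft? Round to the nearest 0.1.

24.5

Each stage contributes driven/driver: belt 40/10 = 4, chain 126/36 = 3.5, gear mesh 21/12 = 1.75.
Overall: 4 × 3.5 × 1.75 = 24.5.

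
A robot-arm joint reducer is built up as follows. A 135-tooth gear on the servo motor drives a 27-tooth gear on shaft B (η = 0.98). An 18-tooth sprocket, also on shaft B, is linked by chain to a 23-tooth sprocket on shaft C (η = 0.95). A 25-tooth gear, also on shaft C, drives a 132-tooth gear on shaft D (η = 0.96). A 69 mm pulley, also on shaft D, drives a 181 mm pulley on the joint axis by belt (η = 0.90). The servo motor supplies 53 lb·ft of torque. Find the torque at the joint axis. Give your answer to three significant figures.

Gear mesh: ratio = 27/135 = 0.2; torque at shaft B = 53 × 0.2 × 0.98 = 10.388 lb·ft.
Chain: ratio = 23/18 = 1.2778; torque at shaft C = 10.388 × 1.2778 × 0.95 = 12.61 lb·ft.
Gear mesh: ratio = 132/25 = 5.28; torque at shaft D = 12.61 × 5.28 × 0.96 = 63.917 lb·ft.
Belt: ratio = 181/69 = 2.6232; torque at the joint axis = 63.917 × 2.6232 × 0.90 = 150.9 lb·ft.

151 lb·ft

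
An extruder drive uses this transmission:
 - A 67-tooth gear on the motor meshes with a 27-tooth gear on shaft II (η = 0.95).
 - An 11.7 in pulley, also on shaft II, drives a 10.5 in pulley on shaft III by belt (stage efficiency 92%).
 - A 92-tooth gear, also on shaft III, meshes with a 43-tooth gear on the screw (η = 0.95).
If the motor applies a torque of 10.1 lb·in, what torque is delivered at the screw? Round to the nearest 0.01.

Gear mesh: ratio = 27/67 = 0.40299; torque at shaft II = 10.1 × 0.40299 × 0.95 = 3.8666 lb·in.
Belt: ratio = 10.5/11.7 = 0.89744; torque at shaft III = 3.8666 × 0.89744 × 0.92 = 3.1925 lb·in.
Gear mesh: ratio = 43/92 = 0.46739; torque at the screw = 3.1925 × 0.46739 × 0.95 = 1.4175 lb·in.

1.42 lb·in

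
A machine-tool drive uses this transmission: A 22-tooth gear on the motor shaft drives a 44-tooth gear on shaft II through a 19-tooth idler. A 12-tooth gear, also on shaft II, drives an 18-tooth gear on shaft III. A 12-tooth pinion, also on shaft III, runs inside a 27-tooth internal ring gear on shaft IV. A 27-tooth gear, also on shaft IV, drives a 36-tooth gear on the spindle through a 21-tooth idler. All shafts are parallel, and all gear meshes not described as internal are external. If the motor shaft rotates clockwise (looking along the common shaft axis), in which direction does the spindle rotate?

counterclockwise

the motor shaft → shaft II: driver → idler → driven is 2 external meshes, 2 reversals → CW.
shaft II → shaft III: external mesh, 1 reversal → CCW.
shaft III → shaft IV: internal mesh, same direction → CCW.
shaft IV → the spindle: driver → idler → driven is 2 external meshes, 2 reversals → CCW.
5 reversals in total — an odd number — so the spindle turns opposite to the motor shaft.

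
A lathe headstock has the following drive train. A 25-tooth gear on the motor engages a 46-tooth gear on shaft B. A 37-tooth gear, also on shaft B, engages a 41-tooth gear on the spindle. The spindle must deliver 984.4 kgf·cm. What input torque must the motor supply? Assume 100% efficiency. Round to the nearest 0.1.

482.8 kgf·cm

Overall ratio R = 1.84 × 1.1081 = 2.0389.
Input torque = output torque / R = 984.4 / 2.0389 = 482.8 kgf·cm.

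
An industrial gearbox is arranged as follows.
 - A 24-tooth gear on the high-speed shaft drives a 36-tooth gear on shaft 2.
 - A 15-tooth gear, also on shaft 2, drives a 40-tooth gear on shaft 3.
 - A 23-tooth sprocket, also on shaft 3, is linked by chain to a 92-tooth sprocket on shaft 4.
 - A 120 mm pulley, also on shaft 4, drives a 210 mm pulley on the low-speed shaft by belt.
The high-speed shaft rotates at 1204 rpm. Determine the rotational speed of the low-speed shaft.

Gear mesh: ratio = 36/24 = 1.5, so shaft 2 turns at 1204 / 1.5 = 802.67 rpm.
Gear mesh: ratio = 40/15 = 2.6667, so shaft 3 turns at 802.67 / 2.6667 = 301 rpm.
Chain: ratio = 92/23 = 4, so shaft 4 turns at 301 / 4 = 75.25 rpm.
Belt: ratio = 210/120 = 1.75, so the low-speed shaft turns at 75.25 / 1.75 = 43 rpm.

43 rpm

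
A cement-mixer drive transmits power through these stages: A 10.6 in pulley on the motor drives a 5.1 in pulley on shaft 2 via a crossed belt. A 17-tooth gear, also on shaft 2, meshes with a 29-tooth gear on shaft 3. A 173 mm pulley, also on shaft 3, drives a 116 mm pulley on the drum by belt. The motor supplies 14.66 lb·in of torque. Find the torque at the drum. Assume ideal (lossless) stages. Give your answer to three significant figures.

After the belt (5.1/10.6): 14.66 × 0.48113 = 7.0534 lb·in
After the gear mesh (29/17): 7.0534 × 1.7059 = 12.032 lb·in
After the belt (116/173): 12.032 × 0.67052 = 8.0679 lb·in

8.07 lb·in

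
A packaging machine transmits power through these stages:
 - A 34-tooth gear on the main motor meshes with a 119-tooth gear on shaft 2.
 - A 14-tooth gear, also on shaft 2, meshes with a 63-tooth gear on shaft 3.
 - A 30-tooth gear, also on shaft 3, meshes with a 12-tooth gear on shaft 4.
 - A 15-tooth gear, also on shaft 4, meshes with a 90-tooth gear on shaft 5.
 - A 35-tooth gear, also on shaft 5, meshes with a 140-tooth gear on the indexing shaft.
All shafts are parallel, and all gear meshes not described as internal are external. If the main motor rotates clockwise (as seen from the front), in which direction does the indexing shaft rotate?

counterclockwise

the main motor → shaft 2: external mesh, 1 reversal → CCW.
shaft 2 → shaft 3: external mesh, 1 reversal → CW.
shaft 3 → shaft 4: external mesh, 1 reversal → CCW.
shaft 4 → shaft 5: external mesh, 1 reversal → CW.
shaft 5 → the indexing shaft: external mesh, 1 reversal → CCW.
5 reversals in total — an odd number — so the indexing shaft turns opposite to the main motor.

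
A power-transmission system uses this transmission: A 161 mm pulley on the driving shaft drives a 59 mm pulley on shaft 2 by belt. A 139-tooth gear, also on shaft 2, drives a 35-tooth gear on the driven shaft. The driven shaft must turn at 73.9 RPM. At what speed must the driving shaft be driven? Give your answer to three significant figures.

Overall ratio R = 0.36646 × 0.2518 = 0.092274.
Required input speed = output speed × R = 73.9 × 0.092274 = 6.819 RPM.

6.82 RPM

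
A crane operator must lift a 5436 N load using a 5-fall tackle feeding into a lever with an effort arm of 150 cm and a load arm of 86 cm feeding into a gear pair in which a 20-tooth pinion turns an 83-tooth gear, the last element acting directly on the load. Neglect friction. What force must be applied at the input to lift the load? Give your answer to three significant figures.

Block-and-tackle MA = number of supporting rope parts = 5.
Lever MA = effort arm / load arm = 150/86 = 1.7442.
Gear pair MA = 83/20 = 4.15.
Combined ideal MA = 5 × 1.7442 × 4.15 = 36.192.
Effort = load / MA = 5436 / 36.192 = 150.2 N.

150 N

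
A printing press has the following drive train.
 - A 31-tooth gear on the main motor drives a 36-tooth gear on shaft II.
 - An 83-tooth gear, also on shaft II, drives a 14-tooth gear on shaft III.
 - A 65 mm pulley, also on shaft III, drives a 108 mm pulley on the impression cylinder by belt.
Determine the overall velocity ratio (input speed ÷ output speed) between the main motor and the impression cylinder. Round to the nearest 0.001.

0.325

Each stage contributes driven/driver: gear mesh 36/31 = 1.1613, gear mesh 14/83 = 0.16867, belt 108/65 = 1.6615.
Overall: 1.1613 × 0.16867 × 1.6615 = 0.32546.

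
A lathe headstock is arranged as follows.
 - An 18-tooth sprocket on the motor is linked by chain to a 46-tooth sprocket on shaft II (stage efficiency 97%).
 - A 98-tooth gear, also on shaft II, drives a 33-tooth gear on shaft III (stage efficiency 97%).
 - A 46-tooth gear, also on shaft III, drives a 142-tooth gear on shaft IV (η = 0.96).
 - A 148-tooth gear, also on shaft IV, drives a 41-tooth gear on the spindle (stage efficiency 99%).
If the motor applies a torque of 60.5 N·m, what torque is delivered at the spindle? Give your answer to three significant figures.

39.8 N·m

After the chain (46/18): 60.5 × 2.5556 × 0.97 = 149.97 N·m
After the gear mesh (33/98): 149.97 × 0.33673 × 0.97 = 48.986 N·m
After the gear mesh (142/46): 48.986 × 3.087 × 0.96 = 145.17 N·m
After the gear mesh (41/148): 145.17 × 0.27703 × 0.99 = 39.814 N·m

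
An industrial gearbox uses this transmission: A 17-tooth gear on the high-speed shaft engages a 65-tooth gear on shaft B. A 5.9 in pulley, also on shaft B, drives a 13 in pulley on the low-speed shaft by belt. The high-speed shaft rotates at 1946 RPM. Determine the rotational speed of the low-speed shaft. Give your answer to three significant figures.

231 RPM

Gear mesh: ratio = 65/17 = 3.8235, so shaft B turns at 1946 / 3.8235 = 508.95 RPM.
Belt: ratio = 13/5.9 = 2.2034, so the low-speed shaft turns at 508.95 / 2.2034 = 230.99 RPM.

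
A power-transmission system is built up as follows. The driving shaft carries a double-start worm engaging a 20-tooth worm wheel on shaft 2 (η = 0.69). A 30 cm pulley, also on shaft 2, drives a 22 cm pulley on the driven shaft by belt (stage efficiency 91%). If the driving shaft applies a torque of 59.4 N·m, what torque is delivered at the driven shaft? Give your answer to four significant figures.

273.5 N·m

worm 20/2 = 10 → τ = 59.4·10·0.69 = 409.86 N·m
belt 22/30 = 0.73333 → τ = 409.86·0.73333·0.91 = 273.51 N·m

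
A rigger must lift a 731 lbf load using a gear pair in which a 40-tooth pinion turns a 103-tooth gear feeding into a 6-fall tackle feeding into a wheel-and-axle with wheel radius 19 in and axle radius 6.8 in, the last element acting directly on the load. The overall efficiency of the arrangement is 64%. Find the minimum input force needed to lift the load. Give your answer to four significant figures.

Gear pair MA = 103/40 = 2.575.
Block-and-tackle MA = number of supporting rope parts = 6.
Wheel-and-axle MA = R/r = 19/6.8 = 2.7941.
Combined ideal MA = 2.575 × 6 × 2.7941 = 43.169.
Actual MA = 43.169 × 0.64 = 27.628.
Effort = load / actual MA = 731 / 27.628 = 26.458 lbf.

26.46 lbf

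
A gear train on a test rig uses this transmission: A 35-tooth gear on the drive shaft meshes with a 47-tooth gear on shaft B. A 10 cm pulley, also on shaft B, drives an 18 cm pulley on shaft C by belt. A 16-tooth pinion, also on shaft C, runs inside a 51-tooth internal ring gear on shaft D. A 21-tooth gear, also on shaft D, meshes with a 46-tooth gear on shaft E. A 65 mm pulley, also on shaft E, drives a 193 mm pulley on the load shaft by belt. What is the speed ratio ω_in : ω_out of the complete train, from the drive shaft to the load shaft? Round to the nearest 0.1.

Each stage contributes driven/driver: gear mesh 47/35 = 1.3429, belt 18/10 = 1.8, internal gear 51/16 = 3.1875, gear mesh 46/21 = 2.1905, belt 193/65 = 2.9692.
Overall: 1.3429 × 1.8 × 3.1875 × 2.1905 × 2.9692 = 50.111.

50.1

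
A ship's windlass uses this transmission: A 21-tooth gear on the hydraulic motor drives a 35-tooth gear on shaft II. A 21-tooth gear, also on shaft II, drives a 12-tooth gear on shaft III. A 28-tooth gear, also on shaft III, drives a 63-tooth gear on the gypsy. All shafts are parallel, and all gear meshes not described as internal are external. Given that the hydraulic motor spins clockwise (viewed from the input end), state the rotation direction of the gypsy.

counterclockwise

the hydraulic motor → shaft II: external mesh, 1 reversal → CCW.
shaft II → shaft III: external mesh, 1 reversal → CW.
shaft III → the gypsy: external mesh, 1 reversal → CCW.
3 reversals in total — an odd number — so the gypsy turns opposite to the hydraulic motor.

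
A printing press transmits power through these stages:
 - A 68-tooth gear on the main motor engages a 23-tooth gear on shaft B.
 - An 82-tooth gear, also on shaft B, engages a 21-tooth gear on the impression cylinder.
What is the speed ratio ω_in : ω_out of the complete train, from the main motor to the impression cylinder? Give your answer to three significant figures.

0.0866

Each stage contributes driven/driver: gear mesh 23/68 = 0.33824, gear mesh 21/82 = 0.2561.
Overall: 0.33824 × 0.2561 = 0.086621.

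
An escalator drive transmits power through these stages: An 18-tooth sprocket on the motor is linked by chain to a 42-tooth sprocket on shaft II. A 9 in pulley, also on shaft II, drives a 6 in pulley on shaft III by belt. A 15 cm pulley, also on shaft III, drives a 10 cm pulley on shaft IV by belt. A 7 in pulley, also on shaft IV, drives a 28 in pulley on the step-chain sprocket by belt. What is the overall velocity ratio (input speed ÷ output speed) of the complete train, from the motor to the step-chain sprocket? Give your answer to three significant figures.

4.15

Each stage contributes driven/driver: chain 42/18 = 2.3333, belt 6/9 = 0.66667, belt 10/15 = 0.66667, belt 28/7 = 4.
Overall: 2.3333 × 0.66667 × 0.66667 × 4 = 4.1481.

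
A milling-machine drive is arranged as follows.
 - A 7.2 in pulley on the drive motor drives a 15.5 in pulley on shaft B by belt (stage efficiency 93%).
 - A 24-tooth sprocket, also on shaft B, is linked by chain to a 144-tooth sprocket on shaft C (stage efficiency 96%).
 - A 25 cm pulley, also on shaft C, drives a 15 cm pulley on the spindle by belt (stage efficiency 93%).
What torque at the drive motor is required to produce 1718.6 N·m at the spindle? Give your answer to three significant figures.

Overall ratio R = 2.1528 × 6 × 0.6 = 7.75; overall efficiency η = 0.93 × 0.96 × 0.93 = 0.8303.
Input torque = output torque / (R × η) = 1718.6 / (7.75 × 0.8303) = 267.08 N·m.

267 N·m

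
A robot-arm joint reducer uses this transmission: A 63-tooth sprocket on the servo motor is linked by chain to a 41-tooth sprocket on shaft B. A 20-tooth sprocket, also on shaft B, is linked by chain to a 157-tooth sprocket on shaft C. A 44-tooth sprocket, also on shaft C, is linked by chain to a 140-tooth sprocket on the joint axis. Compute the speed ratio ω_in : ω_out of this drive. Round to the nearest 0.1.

Each stage contributes driven/driver: chain 41/63 = 0.65079, chain 157/20 = 7.85, chain 140/44 = 3.1818.
Overall: 0.65079 × 7.85 × 3.1818 = 16.255.

16.3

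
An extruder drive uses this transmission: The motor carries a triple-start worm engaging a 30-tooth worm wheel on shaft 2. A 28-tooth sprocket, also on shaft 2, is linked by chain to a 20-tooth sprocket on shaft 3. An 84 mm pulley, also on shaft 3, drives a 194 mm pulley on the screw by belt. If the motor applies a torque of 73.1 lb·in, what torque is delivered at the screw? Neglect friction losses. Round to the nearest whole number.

1206 lb·in

worm 30/3 = 10 → τ = 73.1·10 = 731 lb·in
chain 20/28 = 0.71429 → τ = 731·0.71429 = 522.14 lb·in
belt 194/84 = 2.3095 → τ = 522.14·2.3095 = 1205.9 lb·in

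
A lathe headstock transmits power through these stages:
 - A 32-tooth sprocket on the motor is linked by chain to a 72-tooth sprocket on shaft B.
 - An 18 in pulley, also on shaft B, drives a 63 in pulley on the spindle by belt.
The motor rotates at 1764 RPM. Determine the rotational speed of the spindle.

the motor → shaft B (chain, 72/32): 1764 ÷ 2.25 = 784 RPM
shaft B → the spindle (belt, 63/18): 784 ÷ 3.5 = 224 RPM

224 RPM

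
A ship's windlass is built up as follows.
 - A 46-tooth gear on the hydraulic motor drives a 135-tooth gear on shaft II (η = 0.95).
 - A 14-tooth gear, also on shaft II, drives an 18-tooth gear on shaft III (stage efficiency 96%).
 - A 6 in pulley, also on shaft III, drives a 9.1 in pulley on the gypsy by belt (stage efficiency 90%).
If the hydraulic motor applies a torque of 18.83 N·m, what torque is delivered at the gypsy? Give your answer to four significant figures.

88.45 N·m

After the gear mesh (135/46): 18.83 × 2.9348 × 0.95 = 52.499 N·m
After the gear mesh (18/14): 52.499 × 1.2857 × 0.96 = 64.799 N·m
After the belt (9.1/6): 64.799 × 1.5167 × 0.90 = 88.45 N·m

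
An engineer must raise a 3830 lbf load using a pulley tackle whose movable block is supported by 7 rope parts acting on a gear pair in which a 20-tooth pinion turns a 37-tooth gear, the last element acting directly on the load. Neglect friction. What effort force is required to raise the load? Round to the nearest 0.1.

Block-and-tackle MA = number of supporting rope parts = 7.
Gear pair MA = 37/20 = 1.85.
Combined ideal MA = 7 × 1.85 = 12.95.
Effort = load / MA = 3830 / 12.95 = 295.75 lbf.

295.8 lbf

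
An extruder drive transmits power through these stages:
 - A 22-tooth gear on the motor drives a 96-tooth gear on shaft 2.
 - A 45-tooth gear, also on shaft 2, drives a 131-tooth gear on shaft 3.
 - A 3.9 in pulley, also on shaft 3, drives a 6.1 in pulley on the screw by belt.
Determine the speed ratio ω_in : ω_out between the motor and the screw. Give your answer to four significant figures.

19.87

Each stage contributes driven/driver: gear mesh 96/22 = 4.3636, gear mesh 131/45 = 2.9111, belt 6.1/3.9 = 1.5641.
Overall: 4.3636 × 2.9111 × 1.5641 = 19.869.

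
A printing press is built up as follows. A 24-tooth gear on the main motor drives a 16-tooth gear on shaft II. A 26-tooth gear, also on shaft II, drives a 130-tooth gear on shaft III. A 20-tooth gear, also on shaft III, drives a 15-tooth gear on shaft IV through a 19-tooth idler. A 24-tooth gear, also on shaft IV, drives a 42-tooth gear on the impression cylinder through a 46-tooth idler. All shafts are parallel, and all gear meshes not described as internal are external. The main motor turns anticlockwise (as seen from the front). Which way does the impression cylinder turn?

the main motor → shaft II: external mesh, 1 reversal → CW.
shaft II → shaft III: external mesh, 1 reversal → CCW.
shaft III → shaft IV: driver → idler → driven is 2 external meshes, 2 reversals → CCW.
shaft IV → the impression cylinder: driver → idler → driven is 2 external meshes, 2 reversals → CCW.
6 reversals in total — an even number — so the impression cylinder turns the same way as the main motor.

anticlockwise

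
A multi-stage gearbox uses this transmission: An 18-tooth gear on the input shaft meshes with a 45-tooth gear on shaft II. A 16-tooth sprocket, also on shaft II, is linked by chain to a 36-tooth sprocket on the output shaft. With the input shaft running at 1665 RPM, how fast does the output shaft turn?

296 RPM

gear mesh 45/18 = 2.5 → 1665/2.5 = 666 RPM
chain 36/16 = 2.25 → 666/2.25 = 296 RPM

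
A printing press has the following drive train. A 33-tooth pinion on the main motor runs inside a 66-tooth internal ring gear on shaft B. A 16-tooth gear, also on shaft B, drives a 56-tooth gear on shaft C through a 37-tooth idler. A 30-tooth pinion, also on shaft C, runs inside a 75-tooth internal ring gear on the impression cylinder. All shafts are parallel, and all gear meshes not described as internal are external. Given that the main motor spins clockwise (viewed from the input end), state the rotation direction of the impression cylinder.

the main motor → shaft B: internal mesh, same direction → CW.
shaft B → shaft C: driver → idler → driven is 2 external meshes, 2 reversals → CW.
shaft C → the impression cylinder: internal mesh, same direction → CW.
2 reversals in total — an even number — so the impression cylinder turns the same way as the main motor.

clockwise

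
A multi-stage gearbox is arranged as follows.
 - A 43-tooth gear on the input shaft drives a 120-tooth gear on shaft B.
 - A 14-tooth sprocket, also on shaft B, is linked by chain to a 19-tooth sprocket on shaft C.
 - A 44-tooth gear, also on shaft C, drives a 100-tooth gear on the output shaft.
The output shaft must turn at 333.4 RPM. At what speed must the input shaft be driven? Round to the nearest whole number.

Overall ratio R = 2.7907 × 1.3571 × 2.2727 = 8.6077.
Required input speed = output speed × R = 333.4 × 8.6077 = 2869.8 RPM.

2870 RPM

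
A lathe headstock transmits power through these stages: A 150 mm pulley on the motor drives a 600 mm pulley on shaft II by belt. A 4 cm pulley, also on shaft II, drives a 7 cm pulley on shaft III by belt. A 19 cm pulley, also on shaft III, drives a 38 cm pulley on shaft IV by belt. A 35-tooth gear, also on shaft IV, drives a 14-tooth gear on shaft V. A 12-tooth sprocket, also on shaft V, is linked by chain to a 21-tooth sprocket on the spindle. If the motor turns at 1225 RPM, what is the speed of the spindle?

125 RPM

belt 600/150 = 4 → 1225/4 = 306.25 RPM
belt 7/4 = 1.75 → 306.25/1.75 = 175 RPM
belt 38/19 = 2 → 175/2 = 87.5 RPM
gear mesh 14/35 = 0.4 → 87.5/0.4 = 218.75 RPM
chain 21/12 = 1.75 → 218.75/1.75 = 125 RPM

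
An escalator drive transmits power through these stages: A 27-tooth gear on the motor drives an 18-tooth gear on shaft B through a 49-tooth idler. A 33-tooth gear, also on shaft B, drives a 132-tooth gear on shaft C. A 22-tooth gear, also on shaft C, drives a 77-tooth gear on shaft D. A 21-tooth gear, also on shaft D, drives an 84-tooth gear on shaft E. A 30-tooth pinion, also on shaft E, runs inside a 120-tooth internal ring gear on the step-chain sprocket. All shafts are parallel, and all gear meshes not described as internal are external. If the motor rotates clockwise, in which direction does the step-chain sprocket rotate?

the motor → shaft B: driver → idler → driven is 2 external meshes, 2 reversals → CW.
shaft B → shaft C: external mesh, 1 reversal → CCW.
shaft C → shaft D: external mesh, 1 reversal → CW.
shaft D → shaft E: external mesh, 1 reversal → CCW.
shaft E → the step-chain sprocket: internal mesh, same direction → CCW.
5 reversals in total — an odd number — so the step-chain sprocket turns opposite to the motor.

counterclockwise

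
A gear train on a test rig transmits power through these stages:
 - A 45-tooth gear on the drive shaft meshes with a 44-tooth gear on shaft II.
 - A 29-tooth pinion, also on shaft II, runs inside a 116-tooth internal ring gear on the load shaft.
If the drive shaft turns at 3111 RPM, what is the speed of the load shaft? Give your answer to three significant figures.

795 RPM

Gear mesh: ratio = 44/45 = 0.97778, so shaft II turns at 3111 / 0.97778 = 3181.7 RPM.
Internal gear: ratio = 116/29 = 4, so the load shaft turns at 3181.7 / 4 = 795.43 RPM.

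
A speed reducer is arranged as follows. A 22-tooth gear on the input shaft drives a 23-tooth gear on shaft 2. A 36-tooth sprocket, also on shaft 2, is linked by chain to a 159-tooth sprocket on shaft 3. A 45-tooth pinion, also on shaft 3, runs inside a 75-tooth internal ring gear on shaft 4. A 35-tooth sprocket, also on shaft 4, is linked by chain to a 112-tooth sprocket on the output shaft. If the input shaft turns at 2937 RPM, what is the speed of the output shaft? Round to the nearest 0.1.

gear mesh 23/22 = 1.0455 → 2937/1.0455 = 2809.3 RPM
chain 159/36 = 4.4167 → 2809.3/4.4167 = 636.07 RPM
internal gear 75/45 = 1.6667 → 636.07/1.6667 = 381.64 RPM
chain 112/35 = 3.2 → 381.64/3.2 = 119.26 RPM

119.3 RPM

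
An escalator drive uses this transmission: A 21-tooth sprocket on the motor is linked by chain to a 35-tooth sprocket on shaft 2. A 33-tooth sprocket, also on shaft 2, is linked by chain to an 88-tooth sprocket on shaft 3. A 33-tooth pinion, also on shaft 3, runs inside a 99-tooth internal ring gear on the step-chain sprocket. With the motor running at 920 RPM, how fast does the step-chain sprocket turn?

Chain: ratio = 35/21 = 1.6667, so shaft 2 turns at 920 / 1.6667 = 552 RPM.
Chain: ratio = 88/33 = 2.6667, so shaft 3 turns at 552 / 2.6667 = 207 RPM.
Internal gear: ratio = 99/33 = 3, so the step-chain sprocket turns at 207 / 3 = 69 RPM.

69 RPM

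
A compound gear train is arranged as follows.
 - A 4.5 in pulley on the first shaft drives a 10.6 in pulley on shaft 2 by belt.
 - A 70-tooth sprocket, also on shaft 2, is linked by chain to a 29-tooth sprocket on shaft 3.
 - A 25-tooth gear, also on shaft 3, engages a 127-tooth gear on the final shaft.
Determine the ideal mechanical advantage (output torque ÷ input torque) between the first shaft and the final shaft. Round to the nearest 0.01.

4.96

Each stage contributes driven/driver: belt 10.6/4.5 = 2.3556, chain 29/70 = 0.41429, gear mesh 127/25 = 5.08.
Overall: 2.3556 × 0.41429 × 5.08 = 4.9574.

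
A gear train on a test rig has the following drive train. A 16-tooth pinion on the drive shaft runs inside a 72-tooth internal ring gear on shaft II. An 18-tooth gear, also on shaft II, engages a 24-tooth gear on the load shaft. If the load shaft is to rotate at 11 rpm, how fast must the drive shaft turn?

Overall ratio R = 4.5 × 1.3333 = 6.
Required input speed = output speed × R = 11 × 6 = 66 rpm.

66 rpm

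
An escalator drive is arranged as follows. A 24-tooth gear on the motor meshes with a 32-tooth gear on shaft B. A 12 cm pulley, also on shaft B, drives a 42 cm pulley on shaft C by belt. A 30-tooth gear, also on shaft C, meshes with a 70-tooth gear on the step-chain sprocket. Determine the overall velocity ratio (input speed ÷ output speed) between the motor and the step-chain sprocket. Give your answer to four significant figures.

10.89

Each stage contributes driven/driver: gear mesh 32/24 = 1.3333, belt 42/12 = 3.5, gear mesh 70/30 = 2.3333.
Overall: 1.3333 × 3.5 × 2.3333 = 10.889.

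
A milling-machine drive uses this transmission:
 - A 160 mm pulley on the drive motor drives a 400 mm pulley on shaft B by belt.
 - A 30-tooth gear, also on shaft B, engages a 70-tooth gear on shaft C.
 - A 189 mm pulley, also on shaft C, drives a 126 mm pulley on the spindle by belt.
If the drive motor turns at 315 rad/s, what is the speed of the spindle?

81 rad/s

belt 400/160 = 2.5 → 315/2.5 = 126 rad/s
gear mesh 70/30 = 2.3333 → 126/2.3333 = 54 rad/s
belt 126/189 = 0.66667 → 54/0.66667 = 81 rad/s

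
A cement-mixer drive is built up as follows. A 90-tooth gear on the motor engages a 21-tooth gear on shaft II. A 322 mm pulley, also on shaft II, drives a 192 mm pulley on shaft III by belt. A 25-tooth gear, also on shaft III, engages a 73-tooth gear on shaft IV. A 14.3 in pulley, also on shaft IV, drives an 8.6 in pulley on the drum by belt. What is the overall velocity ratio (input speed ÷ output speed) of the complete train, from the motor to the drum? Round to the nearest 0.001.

Each stage contributes driven/driver: gear mesh 21/90 = 0.23333, belt 192/322 = 0.59627, gear mesh 73/25 = 2.92, belt 8.6/14.3 = 0.6014.
Overall: 0.23333 × 0.59627 × 2.92 × 0.6014 = 0.24432.

0.244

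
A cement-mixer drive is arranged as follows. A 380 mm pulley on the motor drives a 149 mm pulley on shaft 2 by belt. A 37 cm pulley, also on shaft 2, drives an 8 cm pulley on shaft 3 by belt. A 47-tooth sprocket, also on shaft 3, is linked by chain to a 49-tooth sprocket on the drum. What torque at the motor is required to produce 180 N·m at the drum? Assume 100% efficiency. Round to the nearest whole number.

2036 N·m

Overall ratio R = 0.39211 × 0.21622 × 1.0426 = 0.088387.
Input torque = output torque / R = 180 / 0.088387 = 2036.5 N·m.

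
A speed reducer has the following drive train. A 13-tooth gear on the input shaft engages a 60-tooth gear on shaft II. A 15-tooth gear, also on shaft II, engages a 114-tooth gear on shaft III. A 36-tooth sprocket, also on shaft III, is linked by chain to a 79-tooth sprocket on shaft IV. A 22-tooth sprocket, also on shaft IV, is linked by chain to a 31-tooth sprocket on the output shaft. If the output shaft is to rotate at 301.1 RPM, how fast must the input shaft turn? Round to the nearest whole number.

Overall ratio R = 4.6154 × 7.6 × 2.1944 × 1.4091 = 108.46.
Required input speed = output speed × R = 301.1 × 108.46 = 32658 RPM.

32658 RPM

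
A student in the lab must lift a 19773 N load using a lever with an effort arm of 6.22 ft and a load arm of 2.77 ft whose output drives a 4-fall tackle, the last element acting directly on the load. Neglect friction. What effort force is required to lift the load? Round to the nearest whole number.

Lever MA = effort arm / load arm = 6.22/2.77 = 2.2455.
Block-and-tackle MA = number of supporting rope parts = 4.
Combined ideal MA = 2.2455 × 4 = 8.9819.
Effort = load / MA = 19773 / 8.9819 = 2201.4 N.

2201 N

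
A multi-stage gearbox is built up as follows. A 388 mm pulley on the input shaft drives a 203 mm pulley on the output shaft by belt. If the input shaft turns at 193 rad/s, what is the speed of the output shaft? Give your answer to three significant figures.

the input shaft → the output shaft (belt, 203/388): 193 ÷ 0.5232 = 368.89 rad/s

369 rad/s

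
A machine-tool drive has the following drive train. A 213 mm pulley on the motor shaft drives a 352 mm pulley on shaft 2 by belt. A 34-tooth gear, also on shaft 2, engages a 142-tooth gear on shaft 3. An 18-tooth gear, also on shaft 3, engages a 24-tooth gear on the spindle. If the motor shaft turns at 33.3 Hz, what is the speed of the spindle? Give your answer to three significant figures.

3.62 Hz

Belt: ratio = 352/213 = 1.6526, so shaft 2 turns at 33.3 / 1.6526 = 20.15 Hz.
Gear mesh: ratio = 142/34 = 4.1765, so shaft 3 turns at 20.15 / 4.1765 = 4.8247 Hz.
Gear mesh: ratio = 24/18 = 1.3333, so the spindle turns at 4.8247 / 1.3333 = 3.6185 Hz.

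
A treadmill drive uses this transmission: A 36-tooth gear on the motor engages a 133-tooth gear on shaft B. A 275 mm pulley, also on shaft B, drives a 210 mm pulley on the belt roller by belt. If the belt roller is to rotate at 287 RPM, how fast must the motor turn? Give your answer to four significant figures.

809.7 RPM

Overall ratio R = 3.6944 × 0.76364 = 2.8212.
Required input speed = output speed × R = 287 × 2.8212 = 809.69 RPM.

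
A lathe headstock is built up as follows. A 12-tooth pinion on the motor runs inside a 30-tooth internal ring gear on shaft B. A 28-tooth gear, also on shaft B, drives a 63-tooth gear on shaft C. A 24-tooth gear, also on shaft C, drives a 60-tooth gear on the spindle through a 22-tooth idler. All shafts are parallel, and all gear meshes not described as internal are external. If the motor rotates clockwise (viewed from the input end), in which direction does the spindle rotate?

the motor → shaft B: internal mesh, same direction → CW.
shaft B → shaft C: external mesh, 1 reversal → CCW.
shaft C → the spindle: driver → idler → driven is 2 external meshes, 2 reversals → CCW.
3 reversals in total — an odd number — so the spindle turns opposite to the motor.

counterclockwise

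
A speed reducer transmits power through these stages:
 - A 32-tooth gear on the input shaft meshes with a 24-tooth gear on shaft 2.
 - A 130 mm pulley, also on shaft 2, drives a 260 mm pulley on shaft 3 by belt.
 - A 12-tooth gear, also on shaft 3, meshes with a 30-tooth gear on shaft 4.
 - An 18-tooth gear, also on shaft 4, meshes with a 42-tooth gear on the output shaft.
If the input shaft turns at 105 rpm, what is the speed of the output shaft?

12 rpm

gear mesh 24/32 = 0.75 → 105/0.75 = 140 rpm
belt 260/130 = 2 → 140/2 = 70 rpm
gear mesh 30/12 = 2.5 → 70/2.5 = 28 rpm
gear mesh 42/18 = 2.3333 → 28/2.3333 = 12 rpm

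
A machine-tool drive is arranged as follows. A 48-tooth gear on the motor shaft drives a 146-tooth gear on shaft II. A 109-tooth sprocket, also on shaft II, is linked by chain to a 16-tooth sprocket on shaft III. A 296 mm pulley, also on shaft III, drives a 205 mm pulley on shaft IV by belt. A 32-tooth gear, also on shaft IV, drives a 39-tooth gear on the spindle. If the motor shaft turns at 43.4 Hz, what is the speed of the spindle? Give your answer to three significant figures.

the motor shaft → shaft II (gear mesh, 146/48): 43.4 ÷ 3.0417 = 14.268 Hz
shaft II → shaft III (chain, 16/109): 14.268 ÷ 0.14679 = 97.204 Hz
shaft III → shaft IV (belt, 205/296): 97.204 ÷ 0.69257 = 140.35 Hz
shaft IV → the spindle (gear mesh, 39/32): 140.35 ÷ 1.2188 = 115.16 Hz

115 Hz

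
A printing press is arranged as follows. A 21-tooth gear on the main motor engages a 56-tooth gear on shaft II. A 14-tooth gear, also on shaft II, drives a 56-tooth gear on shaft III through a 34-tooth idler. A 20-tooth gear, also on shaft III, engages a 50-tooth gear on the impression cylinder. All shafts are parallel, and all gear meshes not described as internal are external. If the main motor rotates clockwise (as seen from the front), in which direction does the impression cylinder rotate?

the main motor → shaft II: external mesh, 1 reversal → CCW.
shaft II → shaft III: driver → idler → driven is 2 external meshes, 2 reversals → CCW.
shaft III → the impression cylinder: external mesh, 1 reversal → CW.
4 reversals in total — an even number — so the impression cylinder turns the same way as the main motor.

clockwise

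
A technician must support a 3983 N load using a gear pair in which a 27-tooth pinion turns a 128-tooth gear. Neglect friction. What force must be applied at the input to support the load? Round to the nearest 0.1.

840.2 N

Gear pair MA = 128/27 = 4.7407.
Effort = load / MA = 3983 / 4.7407 = 840.16 N.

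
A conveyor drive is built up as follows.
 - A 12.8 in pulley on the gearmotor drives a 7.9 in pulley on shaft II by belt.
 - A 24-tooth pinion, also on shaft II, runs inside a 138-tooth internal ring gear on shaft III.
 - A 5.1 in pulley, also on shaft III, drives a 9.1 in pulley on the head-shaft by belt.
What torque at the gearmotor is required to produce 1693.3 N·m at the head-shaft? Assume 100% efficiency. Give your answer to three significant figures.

267 N·m

Overall ratio R = 0.61719 × 5.75 × 1.7843 = 6.3322.
Input torque = output torque / R = 1693.3 / 6.3322 = 267.41 N·m.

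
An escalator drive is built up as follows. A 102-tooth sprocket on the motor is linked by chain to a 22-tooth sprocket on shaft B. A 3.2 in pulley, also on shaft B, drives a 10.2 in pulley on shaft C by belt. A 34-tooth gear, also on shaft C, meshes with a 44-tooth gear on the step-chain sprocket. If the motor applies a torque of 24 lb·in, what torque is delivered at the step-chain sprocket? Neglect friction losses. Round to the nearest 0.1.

After the chain (22/102): 24 × 0.21569 = 5.1765 lb·in
After the belt (10.2/3.2): 5.1765 × 3.1875 = 16.5 lb·in
After the gear mesh (44/34): 16.5 × 1.2941 = 21.353 lb·in

21.4 lb·in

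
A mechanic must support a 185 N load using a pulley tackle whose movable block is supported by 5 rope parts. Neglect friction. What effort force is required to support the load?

37 N

Block-and-tackle MA = number of supporting rope parts = 5.
Effort = load / MA = 185 / 5 = 37 N.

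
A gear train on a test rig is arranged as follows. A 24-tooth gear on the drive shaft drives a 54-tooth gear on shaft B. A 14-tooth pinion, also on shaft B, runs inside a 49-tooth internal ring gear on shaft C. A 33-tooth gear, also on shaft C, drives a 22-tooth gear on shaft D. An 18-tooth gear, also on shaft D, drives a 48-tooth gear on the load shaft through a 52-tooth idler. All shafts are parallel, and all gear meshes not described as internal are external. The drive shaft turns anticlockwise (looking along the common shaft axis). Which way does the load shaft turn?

anticlockwise

the drive shaft → shaft B: external mesh, 1 reversal → CW.
shaft B → shaft C: internal mesh, same direction → CW.
shaft C → shaft D: external mesh, 1 reversal → CCW.
shaft D → the load shaft: driver → idler → driven is 2 external meshes, 2 reversals → CCW.
4 reversals in total — an even number — so the load shaft turns the same way as the drive shaft.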